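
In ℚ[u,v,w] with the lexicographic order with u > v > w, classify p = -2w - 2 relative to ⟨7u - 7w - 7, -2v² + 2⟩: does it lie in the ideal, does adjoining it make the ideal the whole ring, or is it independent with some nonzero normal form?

-2w - 2 is independent of I; its normal form modulo I is -2w - 2.

First compute the reduced Gröbner basis of I by Buchberger's algorithm.
f_1 = 7u - 7w - 7, LT = u.
f_2 = -2v² + 2, LT = v².

The S-polynomials (S(f_1,f_2)) all reduce to 0 modulo the current basis, so we have a Gröbner basis.
Inter-reduce: drop elements whose leading term is divisible by another's, tail-reduce, and make monic.
Reduced Gröbner basis: {u - w - 1, v² - 1}.
Label its elements g_1 = u - w - 1, g_2 = v² - 1.

Reduce p = -2w - 2 modulo G:
  leading term w: no divisor's leading term divides it; move -2w to the remainder.
  leading term 1: no divisor's leading term divides it; move -2 to the remainder.
  normal form = -2w - 2.
The normal form is nonzero, so p ∉ I. Since p minus its normal form lies in I, I + (p) = I + (r) where r = -2w - 2; decide whether this ideal is the whole ring.
Run Buchberger on G together with r (pairs among the g_i already reduce to 0 since G is a Gröbner basis):
g_1 = u - w - 1, LT = u.
g_2 = v² - 1, LT = v².
r = -2w - 2, LT = w.

The S-polynomials (S(g_1,g_2), S(g_1,r), S(g_2,r)) all reduce to 0 modulo the current basis, so we have a Gröbner basis.
Inter-reduce: drop elements whose leading term is divisible by another's, tail-reduce, and make monic.
Reduced Gröbner basis: {u, v² - 1, w + 1}.
The reduced Gröbner basis of I + (p) is {u, v² - 1, w + 1} ≠ {1}, a proper ideal, so the enlarged system stays consistent: p is independent of I, with normal form -2w - 2.

Ideal membership is decidable via reduction modulo a Gröbner basis.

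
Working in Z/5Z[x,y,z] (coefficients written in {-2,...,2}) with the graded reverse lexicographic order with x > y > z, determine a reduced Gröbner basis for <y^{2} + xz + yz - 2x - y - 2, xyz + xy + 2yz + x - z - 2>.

f_1 = y^{2} + xz + yz - 2x - y - 2, LT = y^{2}.
f_2 = xyz + xy + 2yz + x - z - 2, LT = xyz.

S(f_1,f_2): lcm = xy^{2}z. S = x^{2}z^{2} + xyz^{2} - xy^{2} - 2x^{2}z - xyz - 2y^{2}z - xy - 2xz + yz + 2y.
  reduce S modulo (f_1, f_2):
  remainder x^{2}z^{2} - x^{2}z + 2xz^{2} - 2x^{2} - xy - 2xz + yz + z^{2} - x + 2y + 2z - 2 ≠ 0; add g_3 = x^{2}z^{2} - x^{2}z + 2xz^{2} - 2x^{2} - xy - 2xz + yz + z^{2} - x + 2y + 2z - 2 to the basis.

The other S-polynomials (S(f_1,g_3), S(f_2,g_3)) all reduce to 0 modulo the current basis, so we have a Gröbner basis.

G = {x^{2}z^{2} - x^{2}z + 2xz^{2} - 2x^{2} - xy - 2xz + yz + z^{2} - x + 2y + 2z - 2, xyz + xy + 2yz + x - z - 2, y^{2} + xz + yz - 2x - y - 2}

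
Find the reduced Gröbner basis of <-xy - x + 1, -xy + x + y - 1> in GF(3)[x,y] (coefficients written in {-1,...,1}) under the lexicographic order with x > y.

f_1 = -xy - x + 1, LT = xy.
f_2 = -xy + x + y - 1, LT = xy.

S(f_1,f_2): lcm = xy. S = -x + y + 1.
  leading term x: no divisor's leading term divides it; move -x to the remainder.
  leading term y: no divisor's leading term divides it; move y to the remainder.
  leading term 1: no divisor's leading term divides it; move 1 to the remainder.
  remainder -x + y + 1 ≠ 0; add g_3 = -x + y + 1 to the basis.

S(f_1,g_3): lcm = xy. S = x + y^2 + y - 1.
  leading term x: subtract (-1)·g_3 from x + y^2 + y - 1 → y^2 - y
  leading term y^2: no divisor's leading term divides it; move y^2 to the remainder.
  leading term y: no divisor's leading term divides it; move -y to the remainder.
  remainder y^2 - y ≠ 0; add g_4 = y^2 - y to the basis.

The other S-polynomials (S(f_2,g_3), S(f_1,g_4), S(f_2,g_4), S(g_3,g_4)) all reduce to 0 modulo the current basis, so we have a Gröbner basis.
Inter-reduce: drop elements whose leading term is divisible by another's, tail-reduce, and make monic.

G = {x - y - 1, y^2 - y}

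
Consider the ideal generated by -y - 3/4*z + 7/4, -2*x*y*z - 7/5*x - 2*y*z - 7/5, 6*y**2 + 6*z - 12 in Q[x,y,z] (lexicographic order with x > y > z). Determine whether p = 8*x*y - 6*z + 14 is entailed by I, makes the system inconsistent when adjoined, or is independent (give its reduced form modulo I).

First compute the reduced Gröbner basis of I by Buchberger's algorithm.
f_1 = -y - 3/4*z + 7/4, LT = y.
f_2 = -2*x*y*z - 7/5*x - 2*y*z - 7/5, LT = x*y*z.
f_3 = 6*y**2 + 6*z - 12, LT = y**2.

S(f_1,f_2): lcm = x*y*z. S = 3/4*x*z**2 - 7/4*x*z - 7/10*x - y*z - 7/10.
  leading term x*z**2: no divisor's leading term divides it; move 3/4*x*z**2 to the remainder.
  leading term x*z: no divisor's leading term divides it; move -7/4*x*z to the remainder.
  leading term x: no divisor's leading term divides it; move -7/10*x to the remainder.
  leading term y*z: subtract (z)·f_1 from -y*z - 7/10 → 3/4*z**2 - 7/4*z - 7/10
  leading term z**2: no divisor's leading term divides it; move 3/4*z**2 to the remainder.
  leading term z: no divisor's leading term divides it; move -7/4*z to the remainder.
  leading term 1: no divisor's leading term divides it; move -7/10 to the remainder.
  remainder 3/4*x*z**2 - 7/4*x*z - 7/10*x + 3/4*z**2 - 7/4*z - 7/10 ≠ 0; add h_4 = 3/4*x*z**2 - 7/4*x*z - 7/10*x + 3/4*z**2 - 7/4*z - 7/10 to the basis.

S(f_1,f_3): lcm = y**2. S = 3/4*y*z - 7/4*y - z + 2.
  leading term y*z: subtract (-3/4*z)·f_1 from 3/4*y*z - 7/4*y - z + 2 → -7/4*y - 9/16*z**2 + 5/16*z + 2
  leading term y: subtract (7/4)·f_1 from -7/4*y - 9/16*z**2 + 5/16*z + 2 → -9/16*z**2 + 13/8*z - 17/16
  leading term z**2: no divisor's leading term divides it; move -9/16*z**2 to the remainder.
  leading term z: no divisor's leading term divides it; move 13/8*z to the remainder.
  leading term 1: no divisor's leading term divides it; move -17/16 to the remainder.
  remainder -9/16*z**2 + 13/8*z - 17/16 ≠ 0; add h_5 = -9/16*z**2 + 13/8*z - 17/16 to the basis.

S(f_2,f_3): lcm = x*y**2*z. S = 7/10*x*y - x*z**2 + 2*x*z + y**2*z + 7/10*y.
  leading term x*y: subtract (-7/10*x)·f_1 from 7/10*x*y - x*z**2 + 2*x*z + y**2*z + 7/10*y → -x*z**2 + 59/40*x*z + 49/40*x + y**2*z + 7/10*y
  leading term x*z**2: subtract (-4/3)·h_4 from -x*z**2 + 59/40*x*z + 49/40*x + y**2*z + 7/10*y → -103/120*x*z + 7/24*x + y**2*z + 7/10*y + z**2 - 7/3*z - 14/15
  leading term x*z: no divisor's leading term divides it; move -103/120*x*z to the remainder.
  leading term x: no divisor's leading term divides it; move 7/24*x to the remainder.
  leading term y**2*z: subtract (-y*z)·f_1 from y**2*z + 7/10*y + z**2 - 7/3*z - 14/15 → -3/4*y*z**2 + 7/4*y*z + 7/10*y + z**2 - 7/3*z - 14/15
  leading term y*z**2: subtract (3/4*z**2)·f_1 from -3/4*y*z**2 + 7/4*y*z + 7/10*y + z**2 - 7/3*z - 14/15 → 7/4*y*z + 7/10*y + 9/16*z**3 - 5/16*z**2 - 7/3*z - 14/15
  leading term y*z: subtract (-7/4*z)·f_1 from 7/4*y*z + 7/10*y + 9/16*z**3 - 5/16*z**2 - 7/3*z - 14/15 → 7/10*y + 9/16*z**3 - 13/8*z**2 + 35/48*z - 14/15
  leading term y: subtract (-7/10)·f_1 from 7/10*y + 9/16*z**3 - 13/8*z**2 + 35/48*z - 14/15 → 9/16*z**3 - 13/8*z**2 + 49/240*z + 7/24
  leading term z**3: subtract (-z)·h_5 from 9/16*z**3 - 13/8*z**2 + 49/240*z + 7/24 → -103/120*z + 7/24
  leading term z: no divisor's leading term divides it; move -103/120*z to the remainder.
  leading term 1: no divisor's leading term divides it; move 7/24 to the remainder.
  remainder -103/120*x*z + 7/24*x - 103/120*z + 7/24 ≠ 0; add h_6 = -103/120*x*z + 7/24*x - 103/120*z + 7/24 to the basis.

S(f_2,h_5): lcm = x*y*z**2. S = 26/9*x*y*z - 17/9*x*y + 7/10*x*z + y*z**2 + 7/10*z.
  leading term x*y*z: subtract (-26/9*x*z)·f_1 from 26/9*x*y*z - 17/9*x*y + 7/10*x*z + y*z**2 + 7/10*z → -17/9*x*y - 13/6*x*z**2 + 259/45*x*z + y*z**2 + 7/10*z
  leading term x*y: subtract (17/9*x)·f_1 from -17/9*x*y - 13/6*x*z**2 + 259/45*x*z + y*z**2 + 7/10*z → -13/6*x*z**2 + 1291/180*x*z - 119/36*x + y*z**2 + 7/10*z
  leading term x*z**2: subtract (-26/9)·h_4 from -13/6*x*z**2 + 1291/180*x*z - 119/36*x + y*z**2 + 7/10*z → 127/60*x*z - 959/180*x + y*z**2 + 13/6*z**2 - 196/45*z - 91/45
  leading term x*z: subtract (-254/103)·h_6 from 127/60*x*z - 959/180*x + y*z**2 + 13/6*z**2 - 196/45*z - 91/45 → -42721/9270*x + y*z**2 + 13/6*z**2 - 233/36*z - 24157/18540
  leading term x: no divisor's leading term divides it; move -42721/9270*x to the remainder.
  leading term y*z**2: subtract (-z**2)·f_1 from y*z**2 + 13/6*z**2 - 233/36*z - 24157/18540 → -3/4*z**3 + 47/12*z**2 - 233/36*z - 24157/18540
  leading term z**3: subtract (4/3*z)·h_5 from -3/4*z**3 + 47/12*z**2 - 233/36*z - 24157/18540 → 7/4*z**2 - 91/18*z - 24157/18540
  leading term z**2: subtract (-28/9)·h_5 from 7/4*z**2 - 91/18*z - 24157/18540 → -42721/9270
  leading term 1: no divisor's leading term divides it; move -42721/9270 to the remainder.
  remainder -42721/9270*x - 42721/9270 ≠ 0; add h_7 = -42721/9270*x - 42721/9270 to the basis.

The other S-polynomials (S(f_1,h_4), S(f_2,h_4), S(f_3,h_4), S(f_1,h_5), S(f_3,h_5), S(h_4,h_5), S(f_1,h_6), S(f_2,h_6), S(f_3,h_6), S(h_4,h_6), S(h_5,h_6), S(f_1,h_7), S(f_2,h_7), S(f_3,h_7), S(h_4,h_7), S(h_5,h_7), S(h_6,h_7)) all reduce to 0 modulo the current basis, so we have a Gröbner basis.
Inter-reduce: drop elements whose leading term is divisible by another's, tail-reduce, and make monic.
Reduced Gröbner basis: {x + 1, y + 3/4*z - 7/4, z**2 - 26/9*z + 17/9}.
Label its elements g_1 = x + 1, g_2 = y + 3/4*z - 7/4, g_3 = z**2 - 26/9*z + 17/9.

Reduce p = 8*x*y - 6*z + 14 modulo G:
  leading term x*y: subtract (8*y)·g_1 from 8*x*y - 6*z + 14 → -8*y - 6*z + 14
  leading term y: subtract (-8)·g_2 from -8*y - 6*z + 14 → 0
  normal form = 0.
Since the normal form is 0, p ∈ I.

The remainder on division by a Gröbner basis is unique — it is the normal form.

8*x*y - 6*z + 14 lies in I (it reduces to 0).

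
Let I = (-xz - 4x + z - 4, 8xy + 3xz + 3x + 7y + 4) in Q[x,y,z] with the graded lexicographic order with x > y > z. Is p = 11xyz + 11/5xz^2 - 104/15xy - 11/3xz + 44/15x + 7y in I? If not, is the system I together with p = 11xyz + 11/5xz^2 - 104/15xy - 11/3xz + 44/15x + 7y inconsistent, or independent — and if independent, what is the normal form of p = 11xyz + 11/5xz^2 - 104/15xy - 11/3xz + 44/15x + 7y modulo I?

11xyz + 11/5xz^2 - 104/15xy - 11/3xz + 44/15x + 7y is independent of I; its normal form modulo I is -9/2x + 21/2y + 3/2z - 4.

First compute the reduced Gröbner basis of I by Buchberger's algorithm.
f_1 = -xz - 4x + z - 4, LT = xz.
f_2 = 8xy + 3xz + 3x + 7y + 4, LT = xy.

S(f_1,f_2): lcm = xyz. S = -3/8xz^2 + 4xy - 3/8xz - 15/8yz + 4y - 1/2z.
  reduce S modulo (f_1, f_2):
  remainder -15/8yz - 3/8z^2 + 1/2y + 5/8z - 1/2 ≠ 0; add h_3 = -15/8yz - 3/8z^2 + 1/2y + 5/8z - 1/2 to the basis.

The other S-polynomials (S(f_1,h_3), S(f_2,h_3)) all reduce to 0 modulo the current basis, so we have a Gröbner basis.
Inter-reduce: drop elements whose leading term is divisible by another's, tail-reduce, and make monic.
Reduced Gröbner basis: {xy - 9/8x + 7/8y + 3/8z - 1, xz + 4x - z + 4, yz + 1/5z^2 - 4/15y - 1/3z + 4/15}.
Label its elements g_1 = xy - 9/8x + 7/8y + 3/8z - 1, g_2 = xz + 4x - z + 4, g_3 = yz + 1/5z^2 - 4/15y - 1/3z + 4/15.

Reduce p = 11xyz + 11/5xz^2 - 104/15xy - 11/3xz + 44/15x + 7y modulo G:
  leading term xyz: subtract (11z)·g_1 from 11xyz + 11/5xz^2 - 104/15xy - 11/3xz + 44/15x + 7y → 11/5xz^2 - 104/15xy + 209/24xz - 77/8yz - 33/8z^2 + 44/15x + 7y + 11z
  leading term xz^2: subtract (11/5z)·g_2 from 11/5xz^2 - 104/15xy + 209/24xz - 77/8yz - 33/8z^2 + 44/15x + 7y + 11z → -104/15xy - 11/120xz - 77/8yz - 77/40z^2 + 44/15x + 7y + 11/5z
  leading term xy: subtract (-104/15)·g_1 from -104/15xy - 11/120xz - 77/8yz - 77/40z^2 + 44/15x + 7y + 11/5z → -11/120xz - 77/8yz - 77/40z^2 - 73/15x + 196/15y + 24/5z - 104/15
  leading term xz: subtract (-11/120)·g_2 from -11/120xz - 77/8yz - 77/40z^2 - 73/15x + 196/15y + 24/5z - 104/15 → -77/8yz - 77/40z^2 - 9/2x + 196/15y + 113/24z - 197/30
  leading term yz: subtract (-77/8)·g_3 from -77/8yz - 77/40z^2 - 9/2x + 196/15y + 113/24z - 197/30 → -9/2x + 21/2y + 3/2z - 4
  leading term x: no divisor's leading term divides it; move -9/2x to the remainder.
  leading term y: no divisor's leading term divides it; move 21/2y to the remainder.
  leading term z: no divisor's leading term divides it; move 3/2z to the remainder.
  leading term 1: no divisor's leading term divides it; move -4 to the remainder.
  normal form = -9/2x + 21/2y + 3/2z - 4.
The normal form is nonzero, so p ∉ I. Since p minus its normal form lies in I, I + (p) = I + (r) where r = -9/2x + 21/2y + 3/2z - 4; decide whether this ideal is the whole ring.
Run Buchberger on G together with r (pairs among the g_i already reduce to 0 since G is a Gröbner basis):
g_1 = xy - 9/8x + 7/8y + 3/8z - 1, LT = xy.
g_2 = xz + 4x - z + 4, LT = xz.
g_3 = yz + 1/5z^2 - 4/15y - 1/3z + 4/15, LT = yz.
r = -9/2x + 21/2y + 3/2z - 4, LT = x.

S(g_1,r): lcm = xy. S = 7/3y^2 + 1/3yz - 9/8x - 1/72y + 3/8z - 1.
  reduce S modulo (g_1, g_2, g_3, r):
  remainder 7/3y^2 - 1/15z^2 - 51/20y + 1/9z - 4/45 ≠ 0; add m_5 = 7/3y^2 - 1/15z^2 - 51/20y + 1/9z - 4/45 to the basis.

S(g_2,r): lcm = xz. S = 7/3yz + 1/3z^2 + 4x - 17/9z + 4.
  reduce S modulo (g_1, g_2, g_3, r, m_5):
  remainder -2/15z^2 + 448/45y + 2/9z - 8/45 ≠ 0; add m_6 = -2/15z^2 + 448/45y + 2/9z - 8/45 to the basis.

The other S-polynomials (S(g_1,g_2), S(g_1,g_3), S(g_2,g_3), S(g_3,r), S(g_1,m_5), S(g_2,m_5), S(g_3,m_5), S(r,m_5), S(g_1,m_6), S(g_2,m_6), S(g_3,m_6), S(r,m_6), S(m_5,m_6)) all reduce to 0 modulo the current basis, so we have a Gröbner basis.
Inter-reduce: drop elements whose leading term is divisible by another's, tail-reduce, and make monic.
Reduced Gröbner basis: {y^2 - 271/84y, yz + 44/3y, z^2 - 224/3y - 5/3z + 4/3, x - 7/3y - 1/3z + 8/9}.
The reduced Gröbner basis of I + (p) is {y^2 - 271/84y, yz + 44/3y, z^2 - 224/3y - 5/3z + 4/3, x - 7/3y - 1/3z + 8/9} ≠ {1}, a proper ideal, so the enlarged system stays consistent: p is independent of I, with normal form -9/2x + 21/2y + 3/2z - 4.

Ideal membership is decidable via reduction modulo a Gröbner basis.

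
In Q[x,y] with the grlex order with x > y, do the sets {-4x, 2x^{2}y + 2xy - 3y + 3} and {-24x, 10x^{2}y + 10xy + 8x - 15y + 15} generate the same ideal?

Two ideals are equal iff their reduced Gröbner bases coincide (the reduced basis is unique for a fixed ordering).
Buchberger on the first generating set:
f_1 = -4x, LT = x.
f_2 = 2x^{2}y + 2xy - 3y + 3, LT = x^{2}y.

S(f_1,f_2): lcm = x^{2}y. S = -xy + \tfrac{3}{2}y - \tfrac{3}{2}.
  leading term xy: subtract (\tfrac{1}{4}y)·f_1 from -xy + \tfrac{3}{2}y - \tfrac{3}{2} → \tfrac{3}{2}y - \tfrac{3}{2}
  leading term y: no divisor's leading term divides it; move \tfrac{3}{2}y to the remainder.
  leading term 1: no divisor's leading term divides it; move -\tfrac{3}{2} to the remainder.
  remainder \tfrac{3}{2}y - \tfrac{3}{2} ≠ 0; add g_3 = \tfrac{3}{2}y - \tfrac{3}{2} to the basis.

The other S-polynomials (S(f_1,g_3), S(f_2,g_3)) all reduce to 0 modulo the current basis, so we have a Gröbner basis.
Inter-reduce: drop elements whose leading term is divisible by another's, tail-reduce, and make monic.
Reduced Gröbner basis: {x, y - 1}.

Buchberger on the second generating set:
h_1 = -24x, LT = x.
h_2 = 10x^{2}y + 10xy + 8x - 15y + 15, LT = x^{2}y.

S(h_1,h_2): lcm = x^{2}y. S = -xy - \tfrac{4}{5}x + \tfrac{3}{2}y - \tfrac{3}{2}.
  leading term xy: subtract (\tfrac{1}{24}y)·h_1 from -xy - \tfrac{4}{5}x + \tfrac{3}{2}y - \tfrac{3}{2} → -\tfrac{4}{5}x + \tfrac{3}{2}y - \tfrac{3}{2}
  leading term x: subtract (\tfrac{1}{30})·h_1 from -\tfrac{4}{5}x + \tfrac{3}{2}y - \tfrac{3}{2} → \tfrac{3}{2}y - \tfrac{3}{2}
  leading term y: no divisor's leading term divides it; move \tfrac{3}{2}y to the remainder.
  leading term 1: no divisor's leading term divides it; move -\tfrac{3}{2} to the remainder.
  remainder \tfrac{3}{2}y - \tfrac{3}{2} ≠ 0; add k_3 = \tfrac{3}{2}y - \tfrac{3}{2} to the basis.

The other S-polynomials (S(h_1,k_3), S(h_2,k_3)) all reduce to 0 modulo the current basis, so we have a Gröbner basis.
Inter-reduce: drop elements whose leading term is divisible by another's, tail-reduce, and make monic.
Reduced Gröbner basis: {x, y - 1}.

Same reduced basis, so the two generating sets span the same ideal.

Yes, the ideals are equal.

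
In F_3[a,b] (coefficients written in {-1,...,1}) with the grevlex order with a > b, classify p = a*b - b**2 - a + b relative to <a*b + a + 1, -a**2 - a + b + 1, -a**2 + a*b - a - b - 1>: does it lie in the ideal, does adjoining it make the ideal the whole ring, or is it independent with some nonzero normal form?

a*b - b**2 - a + b lies in I (it reduces to 0).

First compute the reduced Gröbner basis of I by Buchberger's algorithm.
f_1 = a*b + a + 1, LT = a*b.
f_2 = -a**2 - a + b + 1, LT = a**2.
f_3 = -a**2 + a*b - a - b - 1, LT = a**2.

S(f_1,f_2): lcm = a**2*b. S = a**2 - a*b + b**2 + a + b.
  reduce S modulo (f_1, f_2, f_3):
  remainder b**2 + a - b - 1 ≠ 0; add h_4 = b**2 + a - b - 1 to the basis.

S(f_1,f_3): lcm = a**2*b. S = a*b**2 + a**2 - a*b - b**2 + a - b.
  reduce S modulo (f_1, f_2, f_3, h_4):
  remainder b - 1 ≠ 0; add h_5 = b - 1 to the basis.

S(f_2,f_3): lcm = a**2. S = a*b + b + 1.
  reduce S modulo (f_1, f_2, f_3, h_4, h_5):
  remainder -a + 1 ≠ 0; add h_6 = -a + 1 to the basis.

The other S-polynomials (S(f_1,h_4), S(f_2,h_4), S(f_3,h_4), S(f_1,h_5), S(f_2,h_5), S(f_3,h_5), S(h_4,h_5), S(f_1,h_6), S(f_2,h_6), S(f_3,h_6), S(h_4,h_6), S(h_5,h_6)) all reduce to 0 modulo the current basis, so we have a Gröbner basis.
Inter-reduce: drop elements whose leading term is divisible by another's, tail-reduce, and make monic.
Reduced Gröbner basis: {a - 1, b - 1}.
Label its elements g_1 = a - 1, g_2 = b - 1.

Reduce p = a*b - b**2 - a + b modulo G:
  leading term a*b: subtract (b)·g_1 from a*b - b**2 - a + b → -b**2 - a - b
  leading term b**2: subtract (-b)·g_2 from -b**2 - a - b → -a + b
  leading term a: subtract (-1)·g_1 from -a + b → b - 1
  leading term b: subtract (1)·g_2 from b - 1 → 0
  normal form = 0.
Since the normal form is 0, p ∈ I.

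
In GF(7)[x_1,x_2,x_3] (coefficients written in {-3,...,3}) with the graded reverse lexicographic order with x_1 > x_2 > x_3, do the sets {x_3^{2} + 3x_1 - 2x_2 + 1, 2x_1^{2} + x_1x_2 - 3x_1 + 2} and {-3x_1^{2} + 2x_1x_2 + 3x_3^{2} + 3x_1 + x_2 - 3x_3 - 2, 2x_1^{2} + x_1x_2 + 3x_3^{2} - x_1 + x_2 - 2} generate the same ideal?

No, the ideals differ.

Two ideals are equal iff their reduced Gröbner bases coincide (the reduced basis is unique for a fixed ordering).
Buchberger on the first generating set:
f_1 = x_3^{2} + 3x_1 - 2x_2 + 1, LT = x_3^{2}.
f_2 = 2x_1^{2} + x_1x_2 - 3x_1 + 2, LT = x_1^{2}.

The S-polynomials (S(f_1,f_2)) all reduce to 0 modulo the current basis, so we have a Gröbner basis.
Inter-reduce: drop elements whose leading term is divisible by another's, tail-reduce, and make monic.
Reduced Gröbner basis: {x_1^{2} - 3x_1x_2 + 2x_1 + 1, x_3^{2} + 3x_1 - 2x_2 + 1}.

Buchberger on the second generating set:
h_1 = -3x_1^{2} + 2x_1x_2 + 3x_3^{2} + 3x_1 + x_2 - 3x_3 - 2, LT = x_1^{2}.
h_2 = 2x_1^{2} + x_1x_2 + 3x_3^{2} - x_1 + x_2 - 2, LT = x_1^{2}.

S(h_1,h_2): lcm = x_1^{2}. S = x_3^{2} + 3x_1 - 2x_2 + x_3 - 3.
  leading term x_3^{2}: no divisor's leading term divides it; move x_3^{2} to the remainder.
  leading term x_1: no divisor's leading term divides it; move 3x_1 to the remainder.
  leading term x_2: no divisor's leading term divides it; move -2x_2 to the remainder.
  leading term x_3: no divisor's leading term divides it; move x_3 to the remainder.
  leading term 1: no divisor's leading term divides it; move -3 to the remainder.
  remainder x_3^{2} + 3x_1 - 2x_2 + x_3 - 3 ≠ 0; add k_3 = x_3^{2} + 3x_1 - 2x_2 + x_3 - 3 to the basis.

The other S-polynomials (S(h_1,k_3), S(h_2,k_3)) all reduce to 0 modulo the current basis, so we have a Gröbner basis.
Inter-reduce: drop elements whose leading term is divisible by another's, tail-reduce, and make monic.
Reduced Gröbner basis: {x_1^{2} - 3x_1x_2 + 2x_1 + 2x_3, x_3^{2} + 3x_1 - 2x_2 + x_3 - 3}.

These differ, so the ideals are not equal.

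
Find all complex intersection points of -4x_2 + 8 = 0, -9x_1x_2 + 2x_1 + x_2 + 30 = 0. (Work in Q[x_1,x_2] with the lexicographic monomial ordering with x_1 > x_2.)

Compute a lex Gröbner basis by Buchberger's algorithm.
f_1 = -4x_2 + 8, LT = x_2.
f_2 = -9x_1x_2 + 2x_1 + x_2 + 30, LT = x_1x_2.

S(f_1,f_2): lcm = x_1x_2. S = -\tfrac{16}{9}x_1 + \tfrac{1}{9}x_2 + \tfrac{10}{3}.
  reduce S modulo (f_1, f_2):
  remainder -\tfrac{16}{9}x_1 + \tfrac{32}{9} ≠ 0; add h_3 = -\tfrac{16}{9}x_1 + \tfrac{32}{9} to the basis.

The other S-polynomials (S(f_1,h_3), S(f_2,h_3)) all reduce to 0 modulo the current basis, so we have a Gröbner basis.
Inter-reduce: drop elements whose leading term is divisible by another's, tail-reduce, and make monic.
Reduced Gröbner basis: {x_1 - 2, x_2 - 2}.

From the last basis element, x_2 - 2 = 0, so x_2 takes values in {2}. Each choice, substituted upward through the basis, yields the corresponding point(s) of the solution set.
  x_2 = 2: the earlier basis element becomes x_1 - 2 = 0, giving x_1 = 2 — point (2, 2).
A lex Gröbner basis triangularizes the system, enabling back-substitution.

{(2, 2)}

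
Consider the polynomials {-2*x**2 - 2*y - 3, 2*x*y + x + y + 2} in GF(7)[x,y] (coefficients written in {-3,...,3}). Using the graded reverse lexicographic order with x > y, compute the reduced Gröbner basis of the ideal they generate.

The reduced Gröbner basis is the canonical form of the ideal for this ordering.

f_1 = -2*x**2 - 2*y - 3, LT = x**2.
f_2 = 2*x*y + x + y + 2, LT = x*y.

S(f_1,f_2): lcm = x**2*y. S = 3*x**2 + 3*x*y + y**2 - x - 2*y.
  leading term x**2: subtract (2)·f_1 from 3*x**2 + 3*x*y + y**2 - x - 2*y → 3*x*y + y**2 - x + 2*y - 1
  leading term x*y: subtract (-2)·f_2 from 3*x*y + y**2 - x + 2*y - 1 → y**2 + x - 3*y + 3
  leading term y**2: no divisor's leading term divides it; move y**2 to the remainder.
  leading term x: no divisor's leading term divides it; move x to the remainder.
  leading term y: no divisor's leading term divides it; move -3*y to the remainder.
  leading term 1: no divisor's leading term divides it; move 3 to the remainder.
  remainder y**2 + x - 3*y + 3 ≠ 0; add g_3 = y**2 + x - 3*y + 3 to the basis.

The other S-polynomials (S(f_1,g_3), S(f_2,g_3)) all reduce to 0 modulo the current basis, so we have a Gröbner basis.

G = {x**2 + y - 2, x*y - 3*x - 3*y + 1, y**2 + x - 3*y + 3}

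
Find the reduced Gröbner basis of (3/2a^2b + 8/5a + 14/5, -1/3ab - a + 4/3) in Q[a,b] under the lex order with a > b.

f_1 = 3/2a^2b + 8/5a + 14/5, LT = a^2b.
f_2 = -1/3ab - a + 4/3, LT = ab.

S(f_1,f_2): lcm = a^2b. S = -3a^2 + 76/15a + 28/15.
  leading term a^2: no divisor's leading term divides it; move -3a^2 to the remainder.
  leading term a: no divisor's leading term divides it; move 76/15a to the remainder.
  leading term 1: no divisor's leading term divides it; move 28/15 to the remainder.
  remainder -3a^2 + 76/15a + 28/15 ≠ 0; add g_3 = -3a^2 + 76/15a + 28/15 to the basis.

S(f_1,g_3): lcm = a^2b. S = 76/45ab + 16/15a + 28/45b + 28/15.
  leading term ab: subtract (-76/15)·f_2 from 76/45ab + 16/15a + 28/45b + 28/15 → -4a + 28/45b + 388/45
  leading term a: no divisor's leading term divides it; move -4a to the remainder.
  leading term b: no divisor's leading term divides it; move 28/45b to the remainder.
  leading term 1: no divisor's leading term divides it; move 388/45 to the remainder.
  remainder -4a + 28/45b + 388/45 ≠ 0; add g_4 = -4a + 28/45b + 388/45 to the basis.

S(f_2,g_4): lcm = ab. S = 3a + 7/45b^2 + 97/45b - 4.
  leading term a: subtract (-3/4)·g_4 from 3a + 7/45b^2 + 97/45b - 4 → 7/45b^2 + 118/45b + 37/15
  leading term b^2: no divisor's leading term divides it; move 7/45b^2 to the remainder.
  leading term b: no divisor's leading term divides it; move 118/45b to the remainder.
  leading term 1: no divisor's leading term divides it; move 37/15 to the remainder.
  remainder 7/45b^2 + 118/45b + 37/15 ≠ 0; add g_5 = 7/45b^2 + 118/45b + 37/15 to the basis.

The other S-polynomials (S(f_2,g_3), S(f_1,g_4), S(g_3,g_4), S(f_1,g_5), S(f_2,g_5), S(g_3,g_5), S(g_4,g_5)) all reduce to 0 modulo the current basis, so we have a Gröbner basis.
Inter-reduce: drop elements whose leading term is divisible by another's, tail-reduce, and make monic.

G = {a - 7/45b - 97/45, b^2 + 118/7b + 111/7}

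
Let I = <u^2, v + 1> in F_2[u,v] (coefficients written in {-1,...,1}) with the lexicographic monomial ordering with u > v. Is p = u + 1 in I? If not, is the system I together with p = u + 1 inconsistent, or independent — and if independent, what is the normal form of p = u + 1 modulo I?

First compute the reduced Gröbner basis of I by Buchberger's algorithm.
f_1 = u^2, LT = u^2.
f_2 = v + 1, LT = v.

The S-polynomials (S(f_1,f_2)) all reduce to 0 modulo the current basis, so we have a Gröbner basis.
Inter-reduce: drop elements whose leading term is divisible by another's, tail-reduce, and make monic.
Reduced Gröbner basis: {u^2, v + 1}.
Label its elements g_1 = u^2, g_2 = v + 1.

Reduce p = u + 1 modulo G:
  leading term u: no divisor's leading term divides it; move u to the remainder.
  leading term 1: no divisor's leading term divides it; move 1 to the remainder.
  normal form = u + 1.
The normal form is nonzero, so p ∉ I. Since p minus its normal form lies in I, I + (p) = I + (r) where r = u + 1; decide whether this ideal is the whole ring.
Run Buchberger on G together with r (pairs among the g_i already reduce to 0 since G is a Gröbner basis):
g_1 = u^2, LT = u^2.
g_2 = v + 1, LT = v.
r = u + 1, LT = u.

S(g_1,r): lcm = u^2. S = u.
  reduce S modulo (g_1, g_2, r):
  remainder 1 ≠ 0; add m_4 = 1 to the basis.

The other S-polynomials (S(g_1,g_2), S(g_2,r), S(g_1,m_4), S(g_2,m_4), S(r,m_4)) all reduce to 0 modulo the current basis, so we have a Gröbner basis.
Inter-reduce: drop elements whose leading term is divisible by another's, tail-reduce, and make monic.
Reduced Gröbner basis: {1}.
The reduced Gröbner basis of I + (p) is {1}: the ideal is the whole ring, so the enlarged system has no common solution — adjoining p is inconsistent.

Adjoining u + 1 makes the ideal the whole ring: the system is inconsistent.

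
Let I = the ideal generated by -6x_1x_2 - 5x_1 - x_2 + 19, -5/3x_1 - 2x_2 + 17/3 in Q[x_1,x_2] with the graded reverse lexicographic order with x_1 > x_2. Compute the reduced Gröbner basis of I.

G = {x_2^2 - 77/36x_2 + 5/18, x_1 + 6/5x_2 - 17/5}

Buchberger's algorithm terminates because the ascending chain of leading-term ideals stabilizes.

f_1 = -6x_1x_2 - 5x_1 - x_2 + 19, LT = x_1x_2.
f_2 = -5/3x_1 - 2x_2 + 17/3, LT = x_1.

S(f_1,f_2): lcm = x_1x_2. S = -6/5x_2^2 + 5/6x_1 + 107/30x_2 - 19/6.
  leading term x_2^2: no divisor's leading term divides it; move -6/5x_2^2 to the remainder.
  leading term x_1: subtract (-1/2)·f_2 from 5/6x_1 + 107/30x_2 - 19/6 → 77/30x_2 - 1/3
  leading term x_2: no divisor's leading term divides it; move 77/30x_2 to the remainder.
  leading term 1: no divisor's leading term divides it; move -1/3 to the remainder.
  remainder -6/5x_2^2 + 77/30x_2 - 1/3 ≠ 0; add g_3 = -6/5x_2^2 + 77/30x_2 - 1/3 to the basis.

The other S-polynomials (S(f_1,g_3), S(f_2,g_3)) all reduce to 0 modulo the current basis, so we have a Gröbner basis.
Inter-reduce: drop elements whose leading term is divisible by another's, tail-reduce, and make monic.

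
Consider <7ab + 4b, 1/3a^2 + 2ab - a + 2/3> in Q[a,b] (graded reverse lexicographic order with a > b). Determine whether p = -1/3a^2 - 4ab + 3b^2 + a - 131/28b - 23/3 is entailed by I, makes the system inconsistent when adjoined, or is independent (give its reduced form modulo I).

Adjoining -1/3a^2 - 4ab + 3b^2 + a - 131/28b - 23/3 makes the ideal the whole ring: the system is inconsistent.

First compute the reduced Gröbner basis of I by Buchberger's algorithm.
f_1 = 7ab + 4b, LT = ab.
f_2 = 1/3a^2 + 2ab - a + 2/3, LT = a^2.

S(f_1,f_2): lcm = a^2b. S = -6ab^2 + 25/7ab - 2b.
  leading term ab^2: subtract (-6/7b)·f_1 from -6ab^2 + 25/7ab - 2b → 25/7ab + 24/7b^2 - 2b
  leading term ab: subtract (25/49)·f_1 from 25/7ab + 24/7b^2 - 2b → 24/7b^2 - 198/49b
  leading term b^2: no divisor's leading term divides it; move 24/7b^2 to the remainder.
  leading term b: no divisor's leading term divides it; move -198/49b to the remainder.
  remainder 24/7b^2 - 198/49b ≠ 0; add h_3 = 24/7b^2 - 198/49b to the basis.

The other S-polynomials (S(f_1,h_3), S(f_2,h_3)) all reduce to 0 modulo the current basis, so we have a Gröbner basis.
Inter-reduce: drop elements whose leading term is divisible by another's, tail-reduce, and make monic.
Reduced Gröbner basis: {a^2 - 3a - 24/7b + 2, ab + 4/7b, b^2 - 33/28b}.
Label its elements g_1 = a^2 - 3a - 24/7b + 2, g_2 = ab + 4/7b, g_3 = b^2 - 33/28b.

Reduce p = -1/3a^2 - 4ab + 3b^2 + a - 131/28b - 23/3 modulo G:
  leading term a^2: subtract (-1/3)·g_1 from -1/3a^2 - 4ab + 3b^2 + a - 131/28b - 23/3 → -4ab + 3b^2 - 163/28b - 7
  leading term ab: subtract (-4)·g_2 from -4ab + 3b^2 - 163/28b - 7 → 3b^2 - 99/28b - 7
  leading term b^2: subtract (3)·g_3 from 3b^2 - 99/28b - 7 → -7
  leading term 1: no divisor's leading term divides it; move -7 to the remainder.
  normal form = -7.
The normal form is nonzero, so p ∉ I. Since p minus its normal form lies in I, I + (p) = I + (r) where r = -7; decide whether this ideal is the whole ring.
Here r = -7 is a nonzero constant, hence a unit: 1 ∈ I + (p), the Gröbner basis of I + (p) is {1}, and the enlarged system has no common solution — adjoining p is inconsistent.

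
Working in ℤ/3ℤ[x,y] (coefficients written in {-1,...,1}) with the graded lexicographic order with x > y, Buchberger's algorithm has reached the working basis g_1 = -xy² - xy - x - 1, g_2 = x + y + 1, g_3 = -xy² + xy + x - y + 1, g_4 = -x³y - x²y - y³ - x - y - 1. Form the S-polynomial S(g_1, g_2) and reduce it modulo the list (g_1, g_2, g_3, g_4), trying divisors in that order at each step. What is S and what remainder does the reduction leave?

S(g_1, g_2) = -y³ + xy - y² + x + 1; remainder on division = -y³ + y² + y.

lcm(LM(g_1), LM(g_2)) = xy².
S = (lcm/LT(g_1))·g_1 − (lcm/LT(g_2))·g_2 = -y³ + xy - y² + x + 1.
Reduce S modulo (g_1, g_2, g_3, g_4) in that order:
  leading term y³: no divisor's leading term divides it; move -y³ to the remainder.
  leading term xy: subtract (y)·g_2 from xy - y² + x + 1 → y² + x - y + 1
  leading term y²: no divisor's leading term divides it; move y² to the remainder.
  leading term x: subtract (1)·g_2 from x - y + 1 → y
  leading term y: no divisor's leading term divides it; move y to the remainder.
The remainder -y³ + y² + y is nonzero, so it would be added as the next basis element.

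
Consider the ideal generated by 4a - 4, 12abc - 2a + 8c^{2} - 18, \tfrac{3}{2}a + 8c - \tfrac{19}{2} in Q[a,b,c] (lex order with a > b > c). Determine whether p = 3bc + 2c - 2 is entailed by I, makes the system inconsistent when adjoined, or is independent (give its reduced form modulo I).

Adjoining 3bc + 2c - 2 makes the ideal the whole ring: the system is inconsistent.

First compute the reduced Gröbner basis of I by Buchberger's algorithm.
f_1 = 4a - 4, LT = a.
f_2 = 12abc - 2a + 8c^{2} - 18, LT = abc.
f_3 = \tfrac{3}{2}a + 8c - \tfrac{19}{2}, LT = a.

S(f_1,f_2): lcm = abc. S = \tfrac{1}{6}a - bc - \tfrac{2}{3}c^{2} + \tfrac{3}{2}.
  leading term a: subtract (\tfrac{1}{24})·f_1 from \tfrac{1}{6}a - bc - \tfrac{2}{3}c^{2} + \tfrac{3}{2} → -bc - \tfrac{2}{3}c^{2} + \tfrac{5}{3}
  leading term bc: no divisor's leading term divides it; move -bc to the remainder.
  leading term c^{2}: no divisor's leading term divides it; move -\tfrac{2}{3}c^{2} to the remainder.
  leading term 1: no divisor's leading term divides it; move \tfrac{5}{3} to the remainder.
  remainder -bc - \tfrac{2}{3}c^{2} + \tfrac{5}{3} ≠ 0; add h_4 = -bc - \tfrac{2}{3}c^{2} + \tfrac{5}{3} to the basis.

S(f_1,f_3): lcm = a. S = -\tfrac{16}{3}c + \tfrac{16}{3}.
  leading term c: no divisor's leading term divides it; move -\tfrac{16}{3}c to the remainder.
  leading term 1: no divisor's leading term divides it; move \tfrac{16}{3} to the remainder.
  remainder -\tfrac{16}{3}c + \tfrac{16}{3} ≠ 0; add h_5 = -\tfrac{16}{3}c + \tfrac{16}{3} to the basis.

S(f_2,f_3): lcm = abc. S = -\tfrac{1}{6}a - \tfrac{16}{3}bc^{2} + \tfrac{19}{3}bc + \tfrac{2}{3}c^{2} - \tfrac{3}{2}.
  leading term a: subtract (-\tfrac{1}{24})·f_1 from -\tfrac{1}{6}a - \tfrac{16}{3}bc^{2} + \tfrac{19}{3}bc + \tfrac{2}{3}c^{2} - \tfrac{3}{2} → -\tfrac{16}{3}bc^{2} + \tfrac{19}{3}bc + \tfrac{2}{3}c^{2} - \tfrac{5}{3}
  leading term bc^{2}: subtract (\tfrac{16}{3}c)·h_4 from -\tfrac{16}{3}bc^{2} + \tfrac{19}{3}bc + \tfrac{2}{3}c^{2} - \tfrac{5}{3} → \tfrac{19}{3}bc + \tfrac{32}{9}c^{3} + \tfrac{2}{3}c^{2} - \tfrac{80}{9}c - \tfrac{5}{3}
  leading term bc: subtract (-\tfrac{19}{3})·h_4 from \tfrac{19}{3}bc + \tfrac{32}{9}c^{3} + \tfrac{2}{3}c^{2} - \tfrac{80}{9}c - \tfrac{5}{3} → \tfrac{32}{9}c^{3} - \tfrac{32}{9}c^{2} - \tfrac{80}{9}c + \tfrac{80}{9}
  leading term c^{3}: subtract (-\tfrac{2}{3}c^{2})·h_5 from \tfrac{32}{9}c^{3} - \tfrac{32}{9}c^{2} - \tfrac{80}{9}c + \tfrac{80}{9} → -\tfrac{80}{9}c + \tfrac{80}{9}
  leading term c: subtract (\tfrac{5}{3})·h_5 from -\tfrac{80}{9}c + \tfrac{80}{9} → 0
  remainder 0.

S(f_1,h_4): leading monomials are coprime, so the S-polynomial reduces to 0 (Buchberger's first criterion).
S(f_2,h_4): lcm = abc. S = -\tfrac{2}{3}ac^{2} + \tfrac{3}{2}a + \tfrac{2}{3}c^{2} - \tfrac{3}{2}.
  leading term ac^{2}: subtract (-\tfrac{1}{6}c^{2})·f_1 from -\tfrac{2}{3}ac^{2} + \tfrac{3}{2}a + \tfrac{2}{3}c^{2} - \tfrac{3}{2} → \tfrac{3}{2}a - \tfrac{3}{2}
  leading term a: subtract (\tfrac{3}{8})·f_1 from \tfrac{3}{2}a - \tfrac{3}{2} → 0
  remainder 0.

S(f_3,h_4): leading monomials are coprime, so the S-polynomial reduces to 0 (Buchberger's first criterion).
S(f_1,h_5): leading monomials are coprime, so the S-polynomial reduces to 0 (Buchberger's first criterion).
S(f_2,h_5): lcm = abc. S = ab - \tfrac{1}{6}a + \tfrac{2}{3}c^{2} - \tfrac{3}{2}.
  leading term ab: subtract (\tfrac{1}{4}b)·f_1 from ab - \tfrac{1}{6}a + \tfrac{2}{3}c^{2} - \tfrac{3}{2} → -\tfrac{1}{6}a + b + \tfrac{2}{3}c^{2} - \tfrac{3}{2}
  leading term a: subtract (-\tfrac{1}{24})·f_1 from -\tfrac{1}{6}a + b + \tfrac{2}{3}c^{2} - \tfrac{3}{2} → b + \tfrac{2}{3}c^{2} - \tfrac{5}{3}
  leading term b: no divisor's leading term divides it; move b to the remainder.
  leading term c^{2}: subtract (-\tfrac{1}{8}c)·h_5 from \tfrac{2}{3}c^{2} - \tfrac{5}{3} → \tfrac{2}{3}c - \tfrac{5}{3}
  leading term c: subtract (-\tfrac{1}{8})·h_5 from \tfrac{2}{3}c - \tfrac{5}{3} → -1
  leading term 1: no divisor's leading term divides it; move -1 to the remainder.
  remainder b - 1 ≠ 0; add h_6 = b - 1 to the basis.

S(f_3,h_5): leading monomials are coprime, so the S-polynomial reduces to 0 (Buchberger's first criterion).
S(h_4,h_5): lcm = bc. S = b + \tfrac{2}{3}c^{2} - \tfrac{5}{3}.
  leading term b: subtract (1)·h_6 from b + \tfrac{2}{3}c^{2} - \tfrac{5}{3} → \tfrac{2}{3}c^{2} - \tfrac{2}{3}
  leading term c^{2}: subtract (-\tfrac{1}{8}c)·h_5 from \tfrac{2}{3}c^{2} - \tfrac{2}{3} → \tfrac{2}{3}c - \tfrac{2}{3}
  leading term c: subtract (-\tfrac{1}{8})·h_5 from \tfrac{2}{3}c - \tfrac{2}{3} → 0
  remainder 0.

S(f_1,h_6): leading monomials are coprime, so the S-polynomial reduces to 0 (Buchberger's first criterion).
S(f_2,h_6): lcm = abc. S = ac - \tfrac{1}{6}a + \tfrac{2}{3}c^{2} - \tfrac{3}{2}.
  leading term ac: subtract (\tfrac{1}{4}c)·f_1 from ac - \tfrac{1}{6}a + \tfrac{2}{3}c^{2} - \tfrac{3}{2} → -\tfrac{1}{6}a + \tfrac{2}{3}c^{2} + c - \tfrac{3}{2}
  leading term a: subtract (-\tfrac{1}{24})·f_1 from -\tfrac{1}{6}a + \tfrac{2}{3}c^{2} + c - \tfrac{3}{2} → \tfrac{2}{3}c^{2} + c - \tfrac{5}{3}
  leading term c^{2}: subtract (-\tfrac{1}{8}c)·h_5 from \tfrac{2}{3}c^{2} + c - \tfrac{5}{3} → \tfrac{5}{3}c - \tfrac{5}{3}
  leading term c: subtract (-\tfrac{5}{16})·h_5 from \tfrac{5}{3}c - \tfrac{5}{3} → 0
  remainder 0.

S(f_3,h_6): leading monomials are coprime, so the S-polynomial reduces to 0 (Buchberger's first criterion).
S(h_4,h_6): lcm = bc. S = \tfrac{2}{3}c^{2} + c - \tfrac{5}{3}.
  leading term c^{2}: subtract (-\tfrac{1}{8}c)·h_5 from \tfrac{2}{3}c^{2} + c - \tfrac{5}{3} → \tfrac{5}{3}c - \tfrac{5}{3}
  leading term c: subtract (-\tfrac{5}{16})·h_5 from \tfrac{5}{3}c - \tfrac{5}{3} → 0
  remainder 0.

S(h_5,h_6): leading monomials are coprime, so the S-polynomial reduces to 0 (Buchberger's first criterion).
Every S-polynomial of the final basis reduces to 0, so we have a Gröbner basis.
Inter-reduce: drop elements whose leading term is divisible by another's, tail-reduce, and make monic.
Reduced Gröbner basis: {a - 1, b - 1, c - 1}.
Label its elements g_1 = a - 1, g_2 = b - 1, g_3 = c - 1.

Reduce p = 3bc + 2c - 2 modulo G:
  leading term bc: subtract (3c)·g_2 from 3bc + 2c - 2 → 5c - 2
  leading term c: subtract (5)·g_3 from 5c - 2 → 3
  leading term 1: no divisor's leading term divides it; move 3 to the remainder.
  normal form = 3.
The normal form is nonzero, so p ∉ I. Since p minus its normal form lies in I, I + (p) = I + (r) where r = 3; decide whether this ideal is the whole ring.
Here r = 3 is a nonzero constant, hence a unit: 1 ∈ I + (p), the Gröbner basis of I + (p) is {1}, and the enlarged system has no common solution — adjoining p is inconsistent.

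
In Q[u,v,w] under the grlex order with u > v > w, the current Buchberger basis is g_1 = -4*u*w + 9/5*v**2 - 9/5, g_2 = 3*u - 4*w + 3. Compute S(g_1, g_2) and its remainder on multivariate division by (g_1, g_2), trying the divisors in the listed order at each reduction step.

S(g_1, g_2) = -9/20*v**2 + 4/3*w**2 - w + 9/20; remainder on division = -9/20*v**2 + 4/3*w**2 - w + 9/20.

lcm(LM(g_1), LM(g_2)) = u*w.
S = (lcm/LT(g_1))·g_1 − (lcm/LT(g_2))·g_2 = -9/20*v**2 + 4/3*w**2 - w + 9/20.
Reduce S modulo (g_1, g_2) in that order:
  leading term v**2: no divisor's leading term divides it; move -9/20*v**2 to the remainder.
  leading term w**2: no divisor's leading term divides it; move 4/3*w**2 to the remainder.
  leading term w: no divisor's leading term divides it; move -w to the remainder.
  leading term 1: no divisor's leading term divides it; move 9/20 to the remainder.
The remainder -9/20*v**2 + 4/3*w**2 - w + 9/20 is nonzero, so it would be added as the next basis element.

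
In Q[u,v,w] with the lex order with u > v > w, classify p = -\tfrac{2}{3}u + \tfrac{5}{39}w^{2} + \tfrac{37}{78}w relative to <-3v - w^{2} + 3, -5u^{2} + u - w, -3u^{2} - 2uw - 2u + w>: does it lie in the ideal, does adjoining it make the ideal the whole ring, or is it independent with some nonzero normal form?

First compute the reduced Gröbner basis of I by Buchberger's algorithm.
f_1 = -3v - w^{2} + 3, LT = v.
f_2 = -5u^{2} + u - w, LT = u^{2}.
f_3 = -3u^{2} - 2uw - 2u + w, LT = u^{2}.

S(f_2,f_3): lcm = u^{2}. S = -\tfrac{2}{3}uw - \tfrac{13}{15}u + \tfrac{8}{15}w.
  leading term uw: no divisor's leading term divides it; move -\tfrac{2}{3}uw to the remainder.
  leading term u: no divisor's leading term divides it; move -\tfrac{13}{15}u to the remainder.
  leading term w: no divisor's leading term divides it; move \tfrac{8}{15}w to the remainder.
  remainder -\tfrac{2}{3}uw - \tfrac{13}{15}u + \tfrac{8}{15}w ≠ 0; add h_4 = -\tfrac{2}{3}uw - \tfrac{13}{15}u + \tfrac{8}{15}w to the basis.

S(f_2,h_4): lcm = u^{2}w. S = -\tfrac{13}{10}u^{2} + \tfrac{3}{5}uw + \tfrac{1}{5}w^{2}.
  leading term u^{2}: subtract (\tfrac{13}{50})·f_2 from -\tfrac{13}{10}u^{2} + \tfrac{3}{5}uw + \tfrac{1}{5}w^{2} → \tfrac{3}{5}uw - \tfrac{13}{50}u + \tfrac{1}{5}w^{2} + \tfrac{13}{50}w
  leading term uw: subtract (-\tfrac{9}{10})·h_4 from \tfrac{3}{5}uw - \tfrac{13}{50}u + \tfrac{1}{5}w^{2} + \tfrac{13}{50}w → -\tfrac{26}{25}u + \tfrac{1}{5}w^{2} + \tfrac{37}{50}w
  leading term u: no divisor's leading term divides it; move -\tfrac{26}{25}u to the remainder.
  leading term w^{2}: no divisor's leading term divides it; move \tfrac{1}{5}w^{2} to the remainder.
  leading term w: no divisor's leading term divides it; move \tfrac{37}{50}w to the remainder.
  remainder -\tfrac{26}{25}u + \tfrac{1}{5}w^{2} + \tfrac{37}{50}w ≠ 0; add h_5 = -\tfrac{26}{25}u + \tfrac{1}{5}w^{2} + \tfrac{37}{50}w to the basis.

S(h_4,h_5): lcm = uw. S = \tfrac{13}{10}u + \tfrac{5}{26}w^{3} + \tfrac{37}{52}w^{2} - \tfrac{4}{5}w.
  leading term u: subtract (-\tfrac{5}{4})·h_5 from \tfrac{13}{10}u + \tfrac{5}{26}w^{3} + \tfrac{37}{52}w^{2} - \tfrac{4}{5}w → \tfrac{5}{26}w^{3} + \tfrac{25}{26}w^{2} + \tfrac{1}{8}w
  leading term w^{3}: no divisor's leading term divides it; move \tfrac{5}{26}w^{3} to the remainder.
  leading term w^{2}: no divisor's leading term divides it; move \tfrac{25}{26}w^{2} to the remainder.
  leading term w: no divisor's leading term divides it; move \tfrac{1}{8}w to the remainder.
  remainder \tfrac{5}{26}w^{3} + \tfrac{25}{26}w^{2} + \tfrac{1}{8}w ≠ 0; add h_6 = \tfrac{5}{26}w^{3} + \tfrac{25}{26}w^{2} + \tfrac{1}{8}w to the basis.

The other S-polynomials (S(f_1,f_2), S(f_1,f_3), S(f_1,h_4), S(f_3,h_4), S(f_1,h_5), S(f_2,h_5), S(f_3,h_5), S(f_1,h_6), S(f_2,h_6), S(f_3,h_6), S(h_4,h_6), S(h_5,h_6)) all reduce to 0 modulo the current basis, so we have a Gröbner basis.
Inter-reduce: drop elements whose leading term is divisible by another's, tail-reduce, and make monic.
Reduced Gröbner basis: {u - \tfrac{5}{26}w^{2} - \tfrac{37}{52}w, v + \tfrac{1}{3}w^{2} - 1, w^{3} + 5w^{2} + \tfrac{13}{20}w}.
Label its elements g_1 = u - \tfrac{5}{26}w^{2} - \tfrac{37}{52}w, g_2 = v + \tfrac{1}{3}w^{2} - 1, g_3 = w^{3} + 5w^{2} + \tfrac{13}{20}w.

Reduce p = -\tfrac{2}{3}u + \tfrac{5}{39}w^{2} + \tfrac{37}{78}w modulo G:
  leading term u: subtract (-\tfrac{2}{3})·g_1 from -\tfrac{2}{3}u + \tfrac{5}{39}w^{2} + \tfrac{37}{78}w → 0
  normal form = 0.
Since the normal form is 0, p ∈ I.

-\tfrac{2}{3}u + \tfrac{5}{39}w^{2} + \tfrac{37}{78}w lies in I (it reduces to 0).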